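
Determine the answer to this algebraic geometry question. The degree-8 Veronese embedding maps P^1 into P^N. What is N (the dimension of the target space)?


The Veronese embedding v_d: P^n -> P^N maps each point to all
degree-d monomials in n+1 homogeneous coordinates.
N = C(n+d, d) - 1
N = C(1+8, 8) - 1
N = C(9, 8) - 1
C(9, 8) = 9
N = 9 - 1 = 8

8


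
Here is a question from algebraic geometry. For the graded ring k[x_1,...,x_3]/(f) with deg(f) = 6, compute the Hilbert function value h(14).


For R = k[x_1,...,x_n]/(f) with f homogeneous of degree e:
The Hilbert series is (1 - t^e)/(1 - t)^n.
So h(d) = C(d+n-1, n-1) - C(d-e+n-1, n-1) for d >= e.
With n=3, e=6, d=14:
C(14+3-1, 3-1) = C(16, 2) = 120
C(14-6+3-1, 3-1) = C(10, 2) = 45
h(14) = 120 - 45 = 75

75


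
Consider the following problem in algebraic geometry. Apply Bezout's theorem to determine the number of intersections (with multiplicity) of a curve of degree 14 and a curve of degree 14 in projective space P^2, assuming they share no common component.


Bezout's theorem states the intersection count equals the product of degrees.
Intersection count = 14 * 14 = 196

196


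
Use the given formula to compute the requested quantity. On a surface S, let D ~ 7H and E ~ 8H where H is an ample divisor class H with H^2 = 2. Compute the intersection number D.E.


Using bilinearity of the intersection pairing on a surface S:
(aH).(bH) = ab * (H.H)
We have H^2 = 2.
D.E = (7H).(8H) = 7*8*2
= 56*2
= 112

112


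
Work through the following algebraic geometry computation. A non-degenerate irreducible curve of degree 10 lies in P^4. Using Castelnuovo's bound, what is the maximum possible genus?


Castelnuovo's bound: write d - 1 = m(r-1) + epsilon with 0 <= epsilon < r-1.
d - 1 = 10 - 1 = 9
r - 1 = 4 - 1 = 3
9 = 3*3 + 0, so m = 3, epsilon = 0
pi(d, r) = m(m-1)(r-1)/2 + m*epsilon
= 3*2*3/2 + 3*0
= 18/2 + 0
= 9 + 0 = 9

9


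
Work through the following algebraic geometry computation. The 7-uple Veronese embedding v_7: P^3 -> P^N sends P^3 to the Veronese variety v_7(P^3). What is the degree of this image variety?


The Veronese variety v_7(P^3) has degree d^r.
d^r = 7^3 = 343

343


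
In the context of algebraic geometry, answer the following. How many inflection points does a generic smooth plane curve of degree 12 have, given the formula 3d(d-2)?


For a general smooth plane curve C of degree d, the inflection points are
the intersection of C with its Hessian curve, which has degree 3(d-2).
By Bezout, the total intersection number is d * 3(d-2) = 12 * 30 = 360.
For a general curve every flex is ordinary, so each contributes
multiplicity 1 to C·Hess(C), and the number of distinct inflection
points is 3d(d-2).
Inflection points = 3*12*(12-2) = 3*12*10 = 360

360


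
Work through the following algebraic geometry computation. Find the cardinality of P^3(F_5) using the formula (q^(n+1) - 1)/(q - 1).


P^3(F_5) has (q^(n+1) - 1)/(q - 1) points.
= 5^3 + 5^2 + 5^1 + 5^0
= 125 + 25 + 5 + 1
= 156

156


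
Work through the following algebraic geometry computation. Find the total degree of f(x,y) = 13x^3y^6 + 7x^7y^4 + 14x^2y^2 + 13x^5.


Examine each term for its total degree (sum of exponents).
  Term '13x^3y^6' has total degree 3+6 = 9.
  Term '7x^7y^4' has total degree 7+4 = 11.
  Term '14x^2y^2' has total degree 2+2 = 4.
  Term '13x^5' has total degree 5+0 = 5.
The maximum total degree among all terms is 11.

11


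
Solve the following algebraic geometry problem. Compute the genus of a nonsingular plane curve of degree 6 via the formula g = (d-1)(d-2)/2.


Using the genus formula for smooth plane curves:
g = (d-1)(d-2)/2
g = (6-1)(6-2)/2
g = 5*4/2
g = 20/2 = 10

10


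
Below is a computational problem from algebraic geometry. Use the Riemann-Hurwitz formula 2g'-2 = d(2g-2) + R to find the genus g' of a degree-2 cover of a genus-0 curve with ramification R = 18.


Riemann-Hurwitz formula: 2g' - 2 = d(2g - 2) + R
Given: d = 2, g = 0, R = 18
2g' - 2 = 2*(2*0 - 2) + 18
2g' - 2 = 2*(-2) + 18
2g' - 2 = -4 + 18 = 14
2g' = 16
g' = 8

8


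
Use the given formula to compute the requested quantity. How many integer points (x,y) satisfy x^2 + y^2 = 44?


Systematically check integer values of x where x^2 <= 44.
For each valid x, check if 44 - x^2 is a perfect square.
Total integer solutions found: 0

0


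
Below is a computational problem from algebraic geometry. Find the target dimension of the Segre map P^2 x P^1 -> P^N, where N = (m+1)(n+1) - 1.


The Segre embedding maps P^m x P^n into P^N via
all products of coordinates from each factor.
N = (m+1)(n+1) - 1
N = (2+1)(1+1) - 1
N = 3*2 - 1
N = 6 - 1 = 5

5


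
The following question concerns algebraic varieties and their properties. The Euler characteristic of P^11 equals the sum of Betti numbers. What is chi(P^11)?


The complex projective space P^11 has one cell in each even real dimension 0, 2, ..., 22.
The cohomology groups are H^{2k}(P^11) = Z for k = 0,...,11, and 0 otherwise.
Euler characteristic = sum of Betti numbers = 1 per even-dimensional cohomology group.
chi(P^11) = 11 + 1 = 12

12


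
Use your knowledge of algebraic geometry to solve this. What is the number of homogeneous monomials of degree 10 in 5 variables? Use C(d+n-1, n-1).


The number of degree-10 monomials in 5 variables is C(d+n-1, n-1).
= C(10+5-1, 5-1) = C(14, 4)
= 1001

1001


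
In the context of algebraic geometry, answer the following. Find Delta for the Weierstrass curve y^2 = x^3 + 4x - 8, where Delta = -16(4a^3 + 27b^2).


Compute each component:
4a^3 = 4*4^3 = 4*64 = 256
27b^2 = 27*(-8)^2 = 27*64 = 1728
4a^3 + 27b^2 = 256 + 1728 = 1984
Delta = -16*1984 = -31744

-31744


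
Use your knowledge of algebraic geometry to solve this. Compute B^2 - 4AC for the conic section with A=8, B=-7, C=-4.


The discriminant of a conic Ax^2 + Bxy + Cy^2 + ... = 0 is B^2 - 4AC.
B^2 = (-7)^2 = 49
4AC = 4*8*(-4) = -128
Discriminant = 49 + 128 = 177

177


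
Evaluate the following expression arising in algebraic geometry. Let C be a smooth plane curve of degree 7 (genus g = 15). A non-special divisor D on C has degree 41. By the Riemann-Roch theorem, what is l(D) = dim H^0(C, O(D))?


First, compute the genus of a smooth plane curve of degree 7:
g = (d-1)(d-2)/2 = (7-1)(7-2)/2 = 15
For a non-special divisor D (i.e., h^1(D) = 0), Riemann-Roch gives:
l(D) = deg(D) - g + 1
Since deg(D) = 41 >= 2g - 1 = 29, D is non-special.
l(D) = 41 - 15 + 1 = 27

27


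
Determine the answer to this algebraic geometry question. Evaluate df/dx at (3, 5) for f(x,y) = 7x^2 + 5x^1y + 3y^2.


df/dx = 2*7*x^1 + 1*5*x^0*y
At (3,5): 2*7*3^1 + 1*5*3^0*5
= 42 + 25
= 67

67


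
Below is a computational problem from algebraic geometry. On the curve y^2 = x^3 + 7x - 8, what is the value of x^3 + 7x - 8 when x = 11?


Compute x^3 + 7x - 8 at x = 11:
x^3 = 11^3 = 1331
7*x = 7*11 = 77
Sum: 1331 + 77 - 8 = 1400

1400


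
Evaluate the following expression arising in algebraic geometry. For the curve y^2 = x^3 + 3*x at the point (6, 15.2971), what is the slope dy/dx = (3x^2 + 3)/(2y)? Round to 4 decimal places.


Using implicit differentiation of y^2 = x^3 + 3*x:
2y * dy/dx = 3x^2 + 3
dy/dx = (3x^2 + 3)/(2y)
Numerator: 3*6^2 + 3 = 111
Denominator: 2*15.2971 = 30.5942
dy/dx = 111/30.5942 = 3.6281

3.6281


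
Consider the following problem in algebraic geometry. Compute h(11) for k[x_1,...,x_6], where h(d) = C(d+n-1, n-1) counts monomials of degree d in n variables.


The Hilbert function for the polynomial ring in 6 variables is:
h(d) = C(d+n-1, n-1)
h(11) = C(11+6-1, 6-1) = C(16, 5)
= 16! / (5! * 11!)
= 4368

4368


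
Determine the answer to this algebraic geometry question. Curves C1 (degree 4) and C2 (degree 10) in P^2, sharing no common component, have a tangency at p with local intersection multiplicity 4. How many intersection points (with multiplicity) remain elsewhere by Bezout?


By Bezout's theorem, the total intersection number is d1 * d2.
Total = 4 * 10 = 40
Intersection multiplicity at p = 4
Remaining intersections = 40 - 4 = 36

36


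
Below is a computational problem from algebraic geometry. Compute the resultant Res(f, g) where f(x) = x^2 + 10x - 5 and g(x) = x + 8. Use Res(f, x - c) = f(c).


For Res(f, x - c), we evaluate f at x = c.
f(-8) = (-8)^2 + 10*(-8) - 5
= 64 - 80 - 5
= -16 - 5 = -21
Res(f, g) = -21

-21


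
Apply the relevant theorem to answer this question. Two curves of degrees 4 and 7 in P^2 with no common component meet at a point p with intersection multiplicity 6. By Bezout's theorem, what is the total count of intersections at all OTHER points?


By Bezout's theorem, the total intersection number is d1 * d2.
Total = 4 * 7 = 28
Intersection multiplicity at p = 6
Remaining intersections = 28 - 6 = 22

22


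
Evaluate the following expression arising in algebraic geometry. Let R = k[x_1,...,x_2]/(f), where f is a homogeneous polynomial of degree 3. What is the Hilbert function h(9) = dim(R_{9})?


For R = k[x_1,...,x_n]/(f) with f homogeneous of degree e:
The Hilbert series is (1 - t^e)/(1 - t)^n.
So h(d) = C(d+n-1, n-1) - C(d-e+n-1, n-1) for d >= e.
With n=2, e=3, d=9:
C(9+2-1, 2-1) = C(10, 1) = 10
C(9-3+2-1, 2-1) = C(7, 1) = 7
h(9) = 10 - 7 = 3

3


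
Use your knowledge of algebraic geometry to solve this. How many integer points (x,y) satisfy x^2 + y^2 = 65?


Systematically check integer values of x where x^2 <= 65.
For each valid x, check if 65 - x^2 is a perfect square.
x=1: 65 - 1 = 64, sqrt = 8 (valid)
x=4: 65 - 16 = 49, sqrt = 7 (valid)
x=7: 65 - 49 = 16, sqrt = 4 (valid)
x=8: 65 - 64 = 1, sqrt = 1 (valid)
Total integer solutions found: 16

16


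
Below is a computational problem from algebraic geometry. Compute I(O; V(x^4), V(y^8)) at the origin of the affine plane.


The intersection multiplicity of V(x^a) and V(y^b) at the origin is:
I(O; V(x^4), V(y^8)) = dim_k(k[x,y]/(x^4, y^8))
A basis for k[x,y]/(x^4, y^8) is the set of monomials x^i * y^j
where 0 <= i < 4 and 0 <= j < 8.
The number of such monomials is 4 * 8 = 32

32


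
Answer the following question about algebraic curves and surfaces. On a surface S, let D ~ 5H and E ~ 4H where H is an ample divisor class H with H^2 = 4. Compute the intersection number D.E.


Using bilinearity of the intersection pairing on a surface S:
(aH).(bH) = ab * (H.H)
We have H^2 = 4.
D.E = (5H).(4H) = 5*4*4
= 20*4
= 80

80


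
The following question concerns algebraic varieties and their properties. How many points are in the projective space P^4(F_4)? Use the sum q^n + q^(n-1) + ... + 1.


P^4(F_4) has (q^(n+1) - 1)/(q - 1) points.
= 4^4 + 4^3 + 4^2 + 4^1 + 4^0
= 256 + 64 + 16 + 4 + 1
= 341

341


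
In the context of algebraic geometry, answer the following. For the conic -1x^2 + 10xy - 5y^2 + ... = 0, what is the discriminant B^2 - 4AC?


The discriminant of a conic Ax^2 + Bxy + Cy^2 + ... = 0 is B^2 - 4AC.
B^2 = 10^2 = 100
4AC = 4*(-1)*(-5) = 20
Discriminant = 100 - 20 = 80

80


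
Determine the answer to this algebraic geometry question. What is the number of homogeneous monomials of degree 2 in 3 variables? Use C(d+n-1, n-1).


The number of degree-2 monomials in 3 variables is C(d+n-1, n-1).
= C(2+3-1, 3-1) = C(4, 2)
= 6

6


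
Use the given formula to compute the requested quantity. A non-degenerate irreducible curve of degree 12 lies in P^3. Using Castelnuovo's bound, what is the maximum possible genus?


Castelnuovo's bound: write d - 1 = m(r-1) + epsilon with 0 <= epsilon < r-1.
d - 1 = 12 - 1 = 11
r - 1 = 3 - 1 = 2
11 = 5*2 + 1, so m = 5, epsilon = 1
pi(d, r) = m(m-1)(r-1)/2 + m*epsilon
= 5*4*2/2 + 5*1
= 40/2 + 5
= 20 + 5 = 25

25


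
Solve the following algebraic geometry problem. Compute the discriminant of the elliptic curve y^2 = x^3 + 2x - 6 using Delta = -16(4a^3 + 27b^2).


Compute each component:
4a^3 = 4*2^3 = 4*8 = 32
27b^2 = 27*(-6)^2 = 27*36 = 972
4a^3 + 27b^2 = 32 + 972 = 1004
Delta = -16*1004 = -16064

-16064


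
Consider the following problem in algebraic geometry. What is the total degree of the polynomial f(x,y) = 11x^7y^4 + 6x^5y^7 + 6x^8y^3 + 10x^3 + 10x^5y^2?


Examine each term for its total degree (sum of exponents).
  Term '11x^7y^4' has total degree 7+4 = 11.
  Term '6x^5y^7' has total degree 5+7 = 12.
  Term '6x^8y^3' has total degree 8+3 = 11.
  Term '10x^3' has total degree 3+0 = 3.
  Term '10x^5y^2' has total degree 5+2 = 7.
The maximum total degree among all terms is 12.

12


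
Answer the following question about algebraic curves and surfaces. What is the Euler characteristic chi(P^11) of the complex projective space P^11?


The complex projective space P^11 has one cell in each even real dimension 0, 2, ..., 22.
The cohomology groups are H^{2k}(P^11) = Z for k = 0,...,11, and 0 otherwise.
Euler characteristic = sum of Betti numbers = 1 per even-dimensional cohomology group.
chi(P^11) = 11 + 1 = 12

12


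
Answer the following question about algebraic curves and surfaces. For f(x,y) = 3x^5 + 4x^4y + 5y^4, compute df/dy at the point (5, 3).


df/dy = 4*x^4 + 4*5*y^3
At (5,3): 4*5^4 + 4*5*3^3
= 2500 + 540
= 3040

3040


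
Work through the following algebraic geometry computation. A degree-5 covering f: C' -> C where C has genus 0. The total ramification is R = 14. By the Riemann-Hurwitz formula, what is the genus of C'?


Riemann-Hurwitz formula: 2g' - 2 = d(2g - 2) + R
Given: d = 5, g = 0, R = 14
2g' - 2 = 5*(2*0 - 2) + 14
2g' - 2 = 5*(-2) + 14
2g' - 2 = -10 + 14 = 4
2g' = 6
g' = 3

3


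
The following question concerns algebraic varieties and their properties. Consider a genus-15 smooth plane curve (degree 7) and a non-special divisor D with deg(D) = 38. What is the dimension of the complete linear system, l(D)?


First, compute the genus of a smooth plane curve of degree 7:
g = (d-1)(d-2)/2 = (7-1)(7-2)/2 = 15
For a non-special divisor D (i.e., h^1(D) = 0), Riemann-Roch gives:
l(D) = deg(D) - g + 1
Since deg(D) = 38 >= 2g - 1 = 29, D is non-special.
l(D) = 38 - 15 + 1 = 24

24


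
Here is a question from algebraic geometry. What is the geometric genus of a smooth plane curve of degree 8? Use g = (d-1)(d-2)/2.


Using the genus formula for smooth plane curves:
g = (d-1)(d-2)/2
g = (8-1)(8-2)/2
g = 7*6/2
g = 42/2 = 21

21


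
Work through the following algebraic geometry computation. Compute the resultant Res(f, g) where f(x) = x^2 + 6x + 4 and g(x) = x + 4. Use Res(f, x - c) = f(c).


For Res(f, x - c), we evaluate f at x = c.
f(-4) = (-4)^2 + 6*(-4) + 4
= 16 - 24 + 4
= -8 + 4 = -4
Res(f, g) = -4

-4


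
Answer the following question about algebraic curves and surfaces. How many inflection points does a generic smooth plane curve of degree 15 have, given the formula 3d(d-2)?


For a general smooth plane curve C of degree d, the inflection points are
the intersection of C with its Hessian curve, which has degree 3(d-2).
By Bezout, the total intersection number is d * 3(d-2) = 15 * 39 = 585.
For a general curve every flex is ordinary, so each contributes
multiplicity 1 to C·Hess(C), and the number of distinct inflection
points is 3d(d-2).
Inflection points = 3*15*(15-2) = 3*15*13 = 585

585


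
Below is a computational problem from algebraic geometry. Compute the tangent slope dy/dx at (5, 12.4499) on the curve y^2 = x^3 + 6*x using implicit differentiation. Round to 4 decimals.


Using implicit differentiation of y^2 = x^3 + 6*x:
2y * dy/dx = 3x^2 + 6
dy/dx = (3x^2 + 6)/(2y)
Numerator: 3*5^2 + 6 = 81
Denominator: 2*12.4499 = 24.8998
dy/dx = 81/24.8998 = 3.2530

3.2530


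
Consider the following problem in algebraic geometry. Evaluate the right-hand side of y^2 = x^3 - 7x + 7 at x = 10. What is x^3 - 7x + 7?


Compute x^3 - 7x + 7 at x = 10:
x^3 = 10^3 = 1000
(-7)*x = (-7)*10 = -70
Sum: 1000 - 70 + 7 = 937

937


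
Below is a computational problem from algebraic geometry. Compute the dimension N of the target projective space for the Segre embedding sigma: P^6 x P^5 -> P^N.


The Segre embedding maps P^m x P^n into P^N via
all products of coordinates from each factor.
N = (m+1)(n+1) - 1
N = (6+1)(5+1) - 1
N = 7*6 - 1
N = 42 - 1 = 41

41


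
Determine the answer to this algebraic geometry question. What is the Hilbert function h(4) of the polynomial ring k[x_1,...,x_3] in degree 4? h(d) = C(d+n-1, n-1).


The Hilbert function for the polynomial ring in 3 variables is:
h(d) = C(d+n-1, n-1)
h(4) = C(4+3-1, 3-1) = C(6, 2)
= 6! / (2! * 4!)
= 15

15


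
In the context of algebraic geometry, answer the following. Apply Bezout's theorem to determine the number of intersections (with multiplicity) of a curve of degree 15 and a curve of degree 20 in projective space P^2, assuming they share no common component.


Bezout's theorem states the intersection count equals the product of degrees.
Intersection count = 15 * 20 = 300

300


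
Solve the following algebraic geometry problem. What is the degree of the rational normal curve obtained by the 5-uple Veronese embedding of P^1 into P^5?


The rational normal curve in P^5 is the image of P^1 under the 5-uple Veronese.
A general hyperplane in P^5 pulls back to a degree-5 form on P^1, which has 5 zeros,
so the curve meets a general hyperplane in 5 points. Degree = 5.

5


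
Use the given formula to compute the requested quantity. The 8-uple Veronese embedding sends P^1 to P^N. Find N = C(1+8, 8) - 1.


The Veronese embedding v_d: P^n -> P^N maps each point to all
degree-d monomials in n+1 homogeneous coordinates.
N = C(n+d, d) - 1
N = C(1+8, 8) - 1
N = C(9, 8) - 1
C(9, 8) = 9
N = 9 - 1 = 8

8


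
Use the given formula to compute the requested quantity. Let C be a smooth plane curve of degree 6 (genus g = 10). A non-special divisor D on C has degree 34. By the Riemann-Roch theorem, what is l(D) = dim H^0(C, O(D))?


First, compute the genus of a smooth plane curve of degree 6:
g = (d-1)(d-2)/2 = (6-1)(6-2)/2 = 10
For a non-special divisor D (i.e., h^1(D) = 0), Riemann-Roch gives:
l(D) = deg(D) - g + 1
Since deg(D) = 34 >= 2g - 1 = 19, D is non-special.
l(D) = 34 - 10 + 1 = 25

25


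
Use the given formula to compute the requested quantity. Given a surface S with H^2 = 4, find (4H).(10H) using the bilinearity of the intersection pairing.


Using bilinearity of the intersection pairing on a surface S:
(aH).(bH) = ab * (H.H)
We have H^2 = 4.
D.E = (4H).(10H) = 4*10*4
= 40*4
= 160

160


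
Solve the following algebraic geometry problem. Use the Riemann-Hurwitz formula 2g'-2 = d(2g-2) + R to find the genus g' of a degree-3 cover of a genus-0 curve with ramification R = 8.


Riemann-Hurwitz formula: 2g' - 2 = d(2g - 2) + R
Given: d = 3, g = 0, R = 8
2g' - 2 = 3*(2*0 - 2) + 8
2g' - 2 = 3*(-2) + 8
2g' - 2 = -6 + 8 = 2
2g' = 4
g' = 2

2


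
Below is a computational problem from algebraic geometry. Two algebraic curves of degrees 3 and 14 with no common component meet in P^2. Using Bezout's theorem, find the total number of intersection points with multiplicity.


Bezout's theorem states the intersection count equals the product of degrees.
Intersection count = 3 * 14 = 42

42


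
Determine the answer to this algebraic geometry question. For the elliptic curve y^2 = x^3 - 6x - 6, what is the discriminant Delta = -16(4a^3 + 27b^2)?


Compute each component:
4a^3 = 4*(-6)^3 = 4*(-216) = -864
27b^2 = 27*(-6)^2 = 27*36 = 972
4a^3 + 27b^2 = -864 + 972 = 108
Delta = -16*108 = -1728

-1728


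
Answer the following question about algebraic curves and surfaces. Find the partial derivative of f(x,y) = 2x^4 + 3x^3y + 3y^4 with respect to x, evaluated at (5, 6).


df/dx = 4*2*x^3 + 3*3*x^2*y
At (5,6): 4*2*5^3 + 3*3*5^2*6
= 1000 + 1350
= 2350

2350


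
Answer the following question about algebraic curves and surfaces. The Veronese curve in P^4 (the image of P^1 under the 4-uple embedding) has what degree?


The rational normal curve in P^4 is the image of P^1 under the 4-uple Veronese.
A general hyperplane in P^4 pulls back to a degree-4 form on P^1, which has 4 zeros,
so the curve meets a general hyperplane in 4 points. Degree = 4.

4


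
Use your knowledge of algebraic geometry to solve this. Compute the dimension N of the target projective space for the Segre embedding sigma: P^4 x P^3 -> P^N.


The Segre embedding maps P^m x P^n into P^N via
all products of coordinates from each factor.
N = (m+1)(n+1) - 1
N = (4+1)(3+1) - 1
N = 5*4 - 1
N = 20 - 1 = 19

19


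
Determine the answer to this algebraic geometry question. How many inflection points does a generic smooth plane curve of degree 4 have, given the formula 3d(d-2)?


For a general smooth plane curve C of degree d, the inflection points are
the intersection of C with its Hessian curve, which has degree 3(d-2).
By Bezout, the total intersection number is d * 3(d-2) = 4 * 6 = 24.
For a general curve every flex is ordinary, so each contributes
multiplicity 1 to C·Hess(C), and the number of distinct inflection
points is 3d(d-2).
Inflection points = 3*4*(4-2) = 3*4*2 = 24

24


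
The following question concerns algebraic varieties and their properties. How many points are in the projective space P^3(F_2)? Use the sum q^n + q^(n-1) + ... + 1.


P^3(F_2) has (q^(n+1) - 1)/(q - 1) points.
= 2^3 + 2^2 + 2^1 + 2^0
= 8 + 4 + 2 + 1
= 15

15


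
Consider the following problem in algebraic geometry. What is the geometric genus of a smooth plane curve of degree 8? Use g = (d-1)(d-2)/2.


Using the genus formula for smooth plane curves:
g = (d-1)(d-2)/2
g = (8-1)(8-2)/2
g = 7*6/2
g = 42/2 = 21

21


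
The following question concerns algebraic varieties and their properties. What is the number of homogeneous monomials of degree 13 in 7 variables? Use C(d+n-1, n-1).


The number of degree-13 monomials in 7 variables is C(d+n-1, n-1).
= C(13+7-1, 7-1) = C(19, 6)
= 27132

27132


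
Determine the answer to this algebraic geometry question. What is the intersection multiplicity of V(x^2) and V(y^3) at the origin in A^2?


The intersection multiplicity of V(x^a) and V(y^b) at the origin is:
I(O; V(x^2), V(y^3)) = dim_k(k[x,y]/(x^2, y^3))
A basis for k[x,y]/(x^2, y^3) is the set of monomials x^i * y^j
where 0 <= i < 2 and 0 <= j < 3.
The number of such monomials is 2 * 3 = 6

6


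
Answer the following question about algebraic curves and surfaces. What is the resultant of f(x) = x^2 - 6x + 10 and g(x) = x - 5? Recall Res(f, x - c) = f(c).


For Res(f, x - c), we evaluate f at x = c.
f(5) = 5^2 - 6*5 + 10
= 25 - 30 + 10
= -5 + 10 = 5
Res(f, g) = 5

5


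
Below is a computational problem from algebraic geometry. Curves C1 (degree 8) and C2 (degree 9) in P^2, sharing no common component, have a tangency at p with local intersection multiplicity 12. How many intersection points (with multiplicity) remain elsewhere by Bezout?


By Bezout's theorem, the total intersection number is d1 * d2.
Total = 8 * 9 = 72
Intersection multiplicity at p = 12
Remaining intersections = 72 - 12 = 60

60


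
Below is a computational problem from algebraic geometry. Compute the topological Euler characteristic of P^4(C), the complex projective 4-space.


The complex projective space P^4 has one cell in each even real dimension 0, 2, ..., 8.
The cohomology groups are H^{2k}(P^4) = Z for k = 0,...,4, and 0 otherwise.
Euler characteristic = sum of Betti numbers = 1 per even-dimensional cohomology group.
chi(P^4) = 4 + 1 = 5

5


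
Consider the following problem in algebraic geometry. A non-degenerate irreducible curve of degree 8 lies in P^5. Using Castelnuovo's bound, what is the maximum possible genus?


Castelnuovo's bound: write d - 1 = m(r-1) + epsilon with 0 <= epsilon < r-1.
d - 1 = 8 - 1 = 7
r - 1 = 5 - 1 = 4
7 = 1*4 + 3, so m = 1, epsilon = 3
pi(d, r) = m(m-1)(r-1)/2 + m*epsilon
= 1*0*4/2 + 1*3
= 0/2 + 3
= 0 + 3 = 3

3


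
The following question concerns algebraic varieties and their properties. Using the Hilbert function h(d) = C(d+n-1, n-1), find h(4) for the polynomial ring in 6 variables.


The Hilbert function for the polynomial ring in 6 variables is:
h(d) = C(d+n-1, n-1)
h(4) = C(4+6-1, 6-1) = C(9, 5)
= 9! / (5! * 4!)
= 126

126


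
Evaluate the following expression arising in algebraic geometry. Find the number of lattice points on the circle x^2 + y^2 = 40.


Systematically check integer values of x where x^2 <= 40.
For each valid x, check if 40 - x^2 is a perfect square.
x=2: 40 - 4 = 36, sqrt = 6 (valid)
x=6: 40 - 36 = 4, sqrt = 2 (valid)
Total integer solutions found: 8

8


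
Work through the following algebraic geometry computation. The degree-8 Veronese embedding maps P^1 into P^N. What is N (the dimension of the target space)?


The Veronese embedding v_d: P^n -> P^N maps each point to all
degree-d monomials in n+1 homogeneous coordinates.
N = C(n+d, d) - 1
N = C(1+8, 8) - 1
N = C(9, 8) - 1
C(9, 8) = 9
N = 9 - 1 = 8

8


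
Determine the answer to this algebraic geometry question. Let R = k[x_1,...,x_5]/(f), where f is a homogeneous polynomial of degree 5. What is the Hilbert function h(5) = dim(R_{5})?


For R = k[x_1,...,x_n]/(f) with f homogeneous of degree e:
The Hilbert series is (1 - t^e)/(1 - t)^n.
So h(d) = C(d+n-1, n-1) - C(d-e+n-1, n-1) for d >= e.
With n=5, e=5, d=5:
C(5+5-1, 5-1) = C(9, 4) = 126
C(5-5+5-1, 5-1) = C(4, 4) = 1
h(5) = 126 - 1 = 125

125


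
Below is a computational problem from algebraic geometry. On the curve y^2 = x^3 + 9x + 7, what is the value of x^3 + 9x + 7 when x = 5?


Compute x^3 + 9x + 7 at x = 5:
x^3 = 5^3 = 125
9*x = 9*5 = 45
Sum: 125 + 45 + 7 = 177

177


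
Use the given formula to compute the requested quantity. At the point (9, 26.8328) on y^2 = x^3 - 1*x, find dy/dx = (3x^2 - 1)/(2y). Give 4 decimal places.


Using implicit differentiation of y^2 = x^3 - 1*x:
2y * dy/dx = 3x^2 - 1
dy/dx = (3x^2 - 1)/(2y)
Numerator: 3*9^2 - 1 = 242
Denominator: 2*26.8328 = 53.6656
dy/dx = 242/53.6656 = 4.5094

4.5094


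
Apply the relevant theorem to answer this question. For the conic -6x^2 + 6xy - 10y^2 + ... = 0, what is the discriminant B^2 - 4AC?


The discriminant of a conic Ax^2 + Bxy + Cy^2 + ... = 0 is B^2 - 4AC.
B^2 = 6^2 = 36
4AC = 4*(-6)*(-10) = 240
Discriminant = 36 - 240 = -204

-204


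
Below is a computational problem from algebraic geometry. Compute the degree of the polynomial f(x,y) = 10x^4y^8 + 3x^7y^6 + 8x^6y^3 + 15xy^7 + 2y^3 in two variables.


Examine each term for its total degree (sum of exponents).
  Term '10x^4y^8' has total degree 4+8 = 12.
  Term '3x^7y^6' has total degree 7+6 = 13.
  Term '8x^6y^3' has total degree 6+3 = 9.
  Term '15xy^7' has total degree 1+7 = 8.
  Term '2y^3' has total degree 0+3 = 3.
The maximum total degree among all terms is 13.

13


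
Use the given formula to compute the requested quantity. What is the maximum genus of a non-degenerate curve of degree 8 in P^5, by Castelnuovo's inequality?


Castelnuovo's bound: write d - 1 = m(r-1) + epsilon with 0 <= epsilon < r-1.
d - 1 = 8 - 1 = 7
r - 1 = 5 - 1 = 4
7 = 1*4 + 3, so m = 1, epsilon = 3
pi(d, r) = m(m-1)(r-1)/2 + m*epsilon
= 1*0*4/2 + 1*3
= 0/2 + 3
= 0 + 3 = 3

3


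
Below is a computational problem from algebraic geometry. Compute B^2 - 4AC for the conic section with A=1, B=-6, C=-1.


The discriminant of a conic Ax^2 + Bxy + Cy^2 + ... = 0 is B^2 - 4AC.
B^2 = (-6)^2 = 36
4AC = 4*1*(-1) = -4
Discriminant = 36 + 4 = 40

40


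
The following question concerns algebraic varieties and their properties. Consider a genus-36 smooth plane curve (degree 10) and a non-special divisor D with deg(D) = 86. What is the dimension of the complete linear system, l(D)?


First, compute the genus of a smooth plane curve of degree 10:
g = (d-1)(d-2)/2 = (10-1)(10-2)/2 = 36
For a non-special divisor D (i.e., h^1(D) = 0), Riemann-Roch gives:
l(D) = deg(D) - g + 1
Since deg(D) = 86 >= 2g - 1 = 71, D is non-special.
l(D) = 86 - 36 + 1 = 51

51


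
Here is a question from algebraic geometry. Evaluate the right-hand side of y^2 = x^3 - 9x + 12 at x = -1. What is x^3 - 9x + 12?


Compute x^3 - 9x + 12 at x = -1:
x^3 = (-1)^3 = -1
(-9)*x = (-9)*(-1) = 9
Sum: -1 + 9 + 12 = 20

20


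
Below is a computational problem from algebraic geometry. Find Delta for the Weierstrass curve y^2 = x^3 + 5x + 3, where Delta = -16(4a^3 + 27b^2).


Compute each component:
4a^3 = 4*5^3 = 4*125 = 500
27b^2 = 27*3^2 = 27*9 = 243
4a^3 + 27b^2 = 500 + 243 = 743
Delta = -16*743 = -11888

-11888


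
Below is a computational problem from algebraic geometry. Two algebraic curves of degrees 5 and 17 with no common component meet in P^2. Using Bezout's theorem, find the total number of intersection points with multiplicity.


Bezout's theorem states the intersection count equals the product of degrees.
Intersection count = 5 * 17 = 85

85


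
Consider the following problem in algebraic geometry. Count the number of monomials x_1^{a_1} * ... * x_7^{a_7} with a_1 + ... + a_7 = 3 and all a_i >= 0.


The number of degree-3 monomials in 7 variables is C(d+n-1, n-1).
= C(3+7-1, 7-1) = C(9, 6)
= 84

84


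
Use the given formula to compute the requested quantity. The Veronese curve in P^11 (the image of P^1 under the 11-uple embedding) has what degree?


The rational normal curve in P^11 is the image of P^1 under the 11-uple Veronese.
A general hyperplane in P^11 pulls back to a degree-11 form on P^1, which has 11 zeros,
so the curve meets a general hyperplane in 11 points. Degree = 11.

11


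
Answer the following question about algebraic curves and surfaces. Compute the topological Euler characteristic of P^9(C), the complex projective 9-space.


The complex projective space P^9 has one cell in each even real dimension 0, 2, ..., 18.
The cohomology groups are H^{2k}(P^9) = Z for k = 0,...,9, and 0 otherwise.
Euler characteristic = sum of Betti numbers = 1 per even-dimensional cohomology group.
chi(P^9) = 9 + 1 = 10

10


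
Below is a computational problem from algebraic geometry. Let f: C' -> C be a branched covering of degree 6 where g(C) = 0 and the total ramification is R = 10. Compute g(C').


Riemann-Hurwitz formula: 2g' - 2 = d(2g - 2) + R
Given: d = 6, g = 0, R = 10
2g' - 2 = 6*(2*0 - 2) + 10
2g' - 2 = 6*(-2) + 10
2g' - 2 = -12 + 10 = -2
2g' = 0
g' = 0

0


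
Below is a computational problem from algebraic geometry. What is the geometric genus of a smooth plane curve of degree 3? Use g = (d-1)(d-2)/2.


Using the genus formula for smooth plane curves:
g = (d-1)(d-2)/2
g = (3-1)(3-2)/2
g = 2*1/2
g = 2/2 = 1

1


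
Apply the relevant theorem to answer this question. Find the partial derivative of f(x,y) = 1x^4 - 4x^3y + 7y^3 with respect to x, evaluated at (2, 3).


df/dx = 4*1*x^3 + 3*(-4)*x^2*y
At (2,3): 4*1*2^3 + 3*(-4)*2^2*3
= 32 - 144
= -112

-112


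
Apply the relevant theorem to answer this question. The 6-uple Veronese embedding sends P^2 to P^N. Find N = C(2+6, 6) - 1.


The Veronese embedding v_d: P^n -> P^N maps each point to all
degree-d monomials in n+1 homogeneous coordinates.
N = C(n+d, d) - 1
N = C(2+6, 6) - 1
N = C(8, 6) - 1
C(8, 6) = 28
N = 28 - 1 = 27

27


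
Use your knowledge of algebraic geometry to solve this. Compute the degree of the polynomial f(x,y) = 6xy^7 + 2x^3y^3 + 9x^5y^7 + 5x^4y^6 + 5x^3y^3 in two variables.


Examine each term for its total degree (sum of exponents).
  Term '6xy^7' has total degree 1+7 = 8.
  Term '2x^3y^3' has total degree 3+3 = 6.
  Term '9x^5y^7' has total degree 5+7 = 12.
  Term '5x^4y^6' has total degree 4+6 = 10.
  Term '5x^3y^3' has total degree 3+3 = 6.
The maximum total degree among all terms is 12.

12


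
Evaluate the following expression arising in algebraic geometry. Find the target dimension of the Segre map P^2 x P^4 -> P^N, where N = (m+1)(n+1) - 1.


The Segre embedding maps P^m x P^n into P^N via
all products of coordinates from each factor.
N = (m+1)(n+1) - 1
N = (2+1)(4+1) - 1
N = 3*5 - 1
N = 15 - 1 = 14

14


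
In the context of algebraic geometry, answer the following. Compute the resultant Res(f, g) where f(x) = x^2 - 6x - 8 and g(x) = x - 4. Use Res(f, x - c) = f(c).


For Res(f, x - c), we evaluate f at x = c.
f(4) = 4^2 - 6*4 - 8
= 16 - 24 - 8
= -8 - 8 = -16
Res(f, g) = -16

-16


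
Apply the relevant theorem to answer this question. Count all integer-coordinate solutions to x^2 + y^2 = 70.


Systematically check integer values of x where x^2 <= 70.
For each valid x, check if 70 - x^2 is a perfect square.
Total integer solutions found: 0

0


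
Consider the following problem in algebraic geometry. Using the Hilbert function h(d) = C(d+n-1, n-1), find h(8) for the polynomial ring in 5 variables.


The Hilbert function for the polynomial ring in 5 variables is:
h(d) = C(d+n-1, n-1)
h(8) = C(8+5-1, 5-1) = C(12, 4)
= 12! / (4! * 8!)
= 495

495


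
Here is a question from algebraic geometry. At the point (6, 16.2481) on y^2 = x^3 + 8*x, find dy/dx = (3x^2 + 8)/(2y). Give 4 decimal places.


Using implicit differentiation of y^2 = x^3 + 8*x:
2y * dy/dx = 3x^2 + 8
dy/dx = (3x^2 + 8)/(2y)
Numerator: 3*6^2 + 8 = 116
Denominator: 2*16.2481 = 32.4962
dy/dx = 116/32.4962 = 3.5696

3.5696


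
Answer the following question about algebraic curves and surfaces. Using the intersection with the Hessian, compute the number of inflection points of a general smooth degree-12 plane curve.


For a general smooth plane curve C of degree d, the inflection points are
the intersection of C with its Hessian curve, which has degree 3(d-2).
By Bezout, the total intersection number is d * 3(d-2) = 12 * 30 = 360.
For a general curve every flex is ordinary, so each contributes
multiplicity 1 to C·Hess(C), and the number of distinct inflection
points is 3d(d-2).
Inflection points = 3*12*(12-2) = 3*12*10 = 360

360


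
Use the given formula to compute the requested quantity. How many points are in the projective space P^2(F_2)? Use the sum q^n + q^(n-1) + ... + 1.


P^2(F_2) has (q^(n+1) - 1)/(q - 1) points.
= 2^2 + 2^1 + 2^0
= 4 + 2 + 1
= 7

7


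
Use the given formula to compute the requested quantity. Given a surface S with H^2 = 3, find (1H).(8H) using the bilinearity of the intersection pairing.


Using bilinearity of the intersection pairing on a surface S:
(aH).(bH) = ab * (H.H)
We have H^2 = 3.
D.E = (1H).(8H) = 1*8*3
= 8*3
= 24

24


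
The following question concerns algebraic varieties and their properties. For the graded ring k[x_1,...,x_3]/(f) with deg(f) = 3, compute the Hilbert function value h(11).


For R = k[x_1,...,x_n]/(f) with f homogeneous of degree e:
The Hilbert series is (1 - t^e)/(1 - t)^n.
So h(d) = C(d+n-1, n-1) - C(d-e+n-1, n-1) for d >= e.
With n=3, e=3, d=11:
C(11+3-1, 3-1) = C(13, 2) = 78
C(11-3+3-1, 3-1) = C(10, 2) = 45
h(11) = 78 - 45 = 33

33


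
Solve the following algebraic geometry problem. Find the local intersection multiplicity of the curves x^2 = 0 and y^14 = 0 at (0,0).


The intersection multiplicity of V(x^a) and V(y^b) at the origin is:
I(O; V(x^2), V(y^14)) = dim_k(k[x,y]/(x^2, y^14))
A basis for k[x,y]/(x^2, y^14) is the set of monomials x^i * y^j
where 0 <= i < 2 and 0 <= j < 14.
The number of such monomials is 2 * 14 = 28

28


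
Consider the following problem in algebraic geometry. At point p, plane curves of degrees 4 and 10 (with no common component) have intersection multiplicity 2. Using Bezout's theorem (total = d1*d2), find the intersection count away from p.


By Bezout's theorem, the total intersection number is d1 * d2.
Total = 4 * 10 = 40
Intersection multiplicity at p = 2
Remaining intersections = 40 - 2 = 38

38


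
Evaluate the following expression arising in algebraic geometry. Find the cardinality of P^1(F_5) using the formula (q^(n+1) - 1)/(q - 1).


P^1(F_5) has (q^(n+1) - 1)/(q - 1) points.
= 5^1 + 5^0
= 5 + 1
= 6

6


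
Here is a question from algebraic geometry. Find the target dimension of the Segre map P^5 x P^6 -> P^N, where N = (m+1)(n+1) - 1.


The Segre embedding maps P^m x P^n into P^N via
all products of coordinates from each factor.
N = (m+1)(n+1) - 1
N = (5+1)(6+1) - 1
N = 6*7 - 1
N = 42 - 1 = 41

41


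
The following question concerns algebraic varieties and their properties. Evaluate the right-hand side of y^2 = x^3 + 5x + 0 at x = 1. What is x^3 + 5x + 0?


Compute x^3 + 5x + 0 at x = 1:
x^3 = 1^3 = 1
5*x = 5*1 = 5
Sum: 1 + 5 + 0 = 6

6


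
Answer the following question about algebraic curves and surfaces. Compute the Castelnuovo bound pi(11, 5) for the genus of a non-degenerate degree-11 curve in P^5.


Castelnuovo's bound: write d - 1 = m(r-1) + epsilon with 0 <= epsilon < r-1.
d - 1 = 11 - 1 = 10
r - 1 = 5 - 1 = 4
10 = 2*4 + 2, so m = 2, epsilon = 2
pi(d, r) = m(m-1)(r-1)/2 + m*epsilon
= 2*1*4/2 + 2*2
= 8/2 + 4
= 4 + 4 = 8

8


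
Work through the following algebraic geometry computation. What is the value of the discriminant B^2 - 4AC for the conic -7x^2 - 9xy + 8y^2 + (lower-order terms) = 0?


The discriminant of a conic Ax^2 + Bxy + Cy^2 + ... = 0 is B^2 - 4AC.
B^2 = (-9)^2 = 81
4AC = 4*(-7)*8 = -224
Discriminant = 81 + 224 = 305

305


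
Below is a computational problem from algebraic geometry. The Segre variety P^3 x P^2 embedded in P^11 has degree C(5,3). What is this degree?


The degree of the Segre variety P^3 x P^2 is C(m+n, m).
= C(5, 3)
= 10

10


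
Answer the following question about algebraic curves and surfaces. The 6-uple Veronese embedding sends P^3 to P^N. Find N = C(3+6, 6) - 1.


The Veronese embedding v_d: P^n -> P^N maps each point to all
degree-d monomials in n+1 homogeneous coordinates.
N = C(n+d, d) - 1
N = C(3+6, 6) - 1
N = C(9, 6) - 1
C(9, 6) = 84
N = 84 - 1 = 83

83


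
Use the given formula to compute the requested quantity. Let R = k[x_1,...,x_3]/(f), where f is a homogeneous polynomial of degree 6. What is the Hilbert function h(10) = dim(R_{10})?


For R = k[x_1,...,x_n]/(f) with f homogeneous of degree e:
The Hilbert series is (1 - t^e)/(1 - t)^n.
So h(d) = C(d+n-1, n-1) - C(d-e+n-1, n-1) for d >= e.
With n=3, e=6, d=10:
C(10+3-1, 3-1) = C(12, 2) = 66
C(10-6+3-1, 3-1) = C(6, 2) = 15
h(10) = 66 - 15 = 51

51


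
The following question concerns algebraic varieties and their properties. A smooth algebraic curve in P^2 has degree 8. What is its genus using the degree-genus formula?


Using the genus formula for smooth plane curves:
g = (d-1)(d-2)/2
g = (8-1)(8-2)/2
g = 7*6/2
g = 42/2 = 21

21


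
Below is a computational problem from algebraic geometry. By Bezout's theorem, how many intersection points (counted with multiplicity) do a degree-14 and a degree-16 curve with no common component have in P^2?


Bezout's theorem states the intersection count equals the product of degrees.
Intersection count = 14 * 16 = 224

224


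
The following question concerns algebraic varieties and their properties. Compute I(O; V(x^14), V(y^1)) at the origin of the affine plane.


The intersection multiplicity of V(x^a) and V(y^b) at the origin is:
I(O; V(x^14), V(y^1)) = dim_k(k[x,y]/(x^14, y^1))
A basis for k[x,y]/(x^14, y^1) is the set of monomials x^i * y^j
where 0 <= i < 14 and 0 <= j < 1.
The number of such monomials is 14 * 1 = 14

14


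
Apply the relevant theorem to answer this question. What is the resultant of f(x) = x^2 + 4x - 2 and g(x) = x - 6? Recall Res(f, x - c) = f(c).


For Res(f, x - c), we evaluate f at x = c.
f(6) = 6^2 + 4*6 - 2
= 36 + 24 - 2
= 60 - 2 = 58
Res(f, g) = 58

58


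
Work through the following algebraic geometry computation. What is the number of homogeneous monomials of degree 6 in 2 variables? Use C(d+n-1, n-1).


The number of degree-6 monomials in 2 variables is C(d+n-1, n-1).
= C(6+2-1, 2-1) = C(7, 1)
= 7

7


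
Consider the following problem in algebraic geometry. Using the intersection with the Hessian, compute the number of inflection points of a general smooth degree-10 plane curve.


For a general smooth plane curve C of degree d, the inflection points are
the intersection of C with its Hessian curve, which has degree 3(d-2).
By Bezout, the total intersection number is d * 3(d-2) = 10 * 24 = 240.
For a general curve every flex is ordinary, so each contributes
multiplicity 1 to C·Hess(C), and the number of distinct inflection
points is 3d(d-2).
Inflection points = 3*10*(10-2) = 3*10*8 = 240

240
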